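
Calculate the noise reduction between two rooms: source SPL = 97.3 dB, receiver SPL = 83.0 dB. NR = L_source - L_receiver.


NR = L_source - L_receiver (difference between source and receiving room levels)
NR = 97.3 - 83.0 = 14.3 dB


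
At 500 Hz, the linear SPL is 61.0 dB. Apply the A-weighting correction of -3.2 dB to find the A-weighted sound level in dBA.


A-weighting table: 500 Hz -> -3.2 dB correction
SPL_A = SPL + correction = 61.0 + (-3.2) = 57.8 dBA


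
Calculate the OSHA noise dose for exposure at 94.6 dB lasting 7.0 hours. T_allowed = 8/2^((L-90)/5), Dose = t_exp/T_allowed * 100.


T_allowed = 8 / 2^((94.6 - 90)/5) = 4.22807 hr
Dose = 7.0 / 4.22807 * 100 = 165.56 %


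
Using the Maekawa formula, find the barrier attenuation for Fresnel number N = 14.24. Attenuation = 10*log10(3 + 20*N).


3 + 20*N = 3 + 20*14.24 = 287.8
Att = 10*log10(287.8) = 24.591 dB


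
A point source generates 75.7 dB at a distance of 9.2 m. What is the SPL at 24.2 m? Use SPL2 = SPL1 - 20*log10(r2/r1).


r2/r1 = 24.2/9.2 = 2.63043
Correction = 20*log10(2.63043) = 8.40053 dB
SPL2 = 75.7 - 8.40053 = 67.299 dB


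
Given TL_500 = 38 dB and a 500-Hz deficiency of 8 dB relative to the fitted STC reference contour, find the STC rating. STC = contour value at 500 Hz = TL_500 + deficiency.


By ASTM E413, STC = value of the fitted reference contour at 500 Hz.
Contour value at 500 Hz = TL_500 + deficiency = 38 + 8 = 46
STC = 46


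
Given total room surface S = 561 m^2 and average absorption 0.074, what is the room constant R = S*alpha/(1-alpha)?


R = 561 * 0.074 / (1 - 0.074) = 44.832 m^2


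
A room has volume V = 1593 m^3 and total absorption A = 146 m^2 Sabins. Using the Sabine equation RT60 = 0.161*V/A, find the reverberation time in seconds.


RT60 = 0.161 * 1593 / 146 = 1.7567 s


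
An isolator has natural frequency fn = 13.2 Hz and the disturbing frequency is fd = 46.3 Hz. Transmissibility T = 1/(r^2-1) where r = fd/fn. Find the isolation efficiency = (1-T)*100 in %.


r = 46.3 / 13.2 = 3.50758
r^2 - 1 = 3.50758^2 - 1 = 11.3031
T = 1/11.3031 = 0.0884713
Efficiency = (1 - 0.0884713)*100 = 91.153 %


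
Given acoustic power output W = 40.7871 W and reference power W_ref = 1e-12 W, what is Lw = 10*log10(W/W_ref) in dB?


W / W_ref = 40.7871 / 1e-12 = 4.07871e+13
Lw = 10 * log10(4.07871e+13) = 136.11 dB


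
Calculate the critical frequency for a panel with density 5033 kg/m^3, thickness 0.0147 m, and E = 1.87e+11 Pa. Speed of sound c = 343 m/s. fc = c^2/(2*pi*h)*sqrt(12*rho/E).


12*rho/E = 12*5033/1.87e+11 = 3.22973e-07
sqrt(12*rho/E) = sqrt(3.22973e-07) = 0.000568307
c^2/(2*pi*h) = 343^2/(2*pi*0.0147) = 1.27377e+06
fc = 1.27377e+06 * 0.000568307 = 723.89 Hz


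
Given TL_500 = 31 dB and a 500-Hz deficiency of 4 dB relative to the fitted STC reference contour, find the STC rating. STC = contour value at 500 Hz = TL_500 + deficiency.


By ASTM E413, STC = value of the fitted reference contour at 500 Hz.
Contour value at 500 Hz = TL_500 + deficiency = 31 + 4 = 35
STC = 35


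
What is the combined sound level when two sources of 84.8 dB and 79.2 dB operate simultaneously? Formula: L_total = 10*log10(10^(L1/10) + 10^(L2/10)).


10^(84.8/10) = 3.01995e+08
10^(79.2/10) = 8.31764e+07
Sum = 3.01995e+08 + 8.31764e+07 = 3.85171e+08
L_total = 10*log10(3.85171e+08) = 85.857 dB


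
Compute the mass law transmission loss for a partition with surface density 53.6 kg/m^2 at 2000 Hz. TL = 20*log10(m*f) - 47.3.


m * f = 53.6 * 2000 = 107200
20*log10(107200) = 100.604 dB
TL = 100.604 - 47.3 = 53.304 dB


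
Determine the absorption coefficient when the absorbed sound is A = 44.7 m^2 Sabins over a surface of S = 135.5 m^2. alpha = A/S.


Absorption coefficient = absorbed power / incident power
alpha = A / S = 44.7 / 135.5 = 0.32989


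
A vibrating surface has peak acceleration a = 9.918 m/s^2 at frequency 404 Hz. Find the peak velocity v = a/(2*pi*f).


omega = 2*pi*f = 2*pi*404 = 2538.41 rad/s
v = a / omega = 9.918 / 2538.41 = 0.0039072 m/s


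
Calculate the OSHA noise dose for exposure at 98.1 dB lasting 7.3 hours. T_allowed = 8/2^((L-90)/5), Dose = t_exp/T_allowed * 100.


T_allowed = 8 / 2^((98.1 - 90)/5) = 2.60268 hr
Dose = 7.3 / 2.60268 * 100 = 280.48 %


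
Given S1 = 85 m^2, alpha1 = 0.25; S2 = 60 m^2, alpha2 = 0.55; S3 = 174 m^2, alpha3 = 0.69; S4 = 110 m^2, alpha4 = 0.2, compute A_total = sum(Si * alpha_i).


85 * 0.25 = 21.25
60 * 0.55 = 33
174 * 0.69 = 120.06
110 * 0.2 = 22
A_total = 21.25 + 33 + 120.06 + 22 = 196.31 m^2


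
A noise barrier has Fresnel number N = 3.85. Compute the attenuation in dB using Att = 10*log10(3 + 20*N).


3 + 20*N = 3 + 20*3.85 = 80
Att = 10*log10(80) = 19.031 dB


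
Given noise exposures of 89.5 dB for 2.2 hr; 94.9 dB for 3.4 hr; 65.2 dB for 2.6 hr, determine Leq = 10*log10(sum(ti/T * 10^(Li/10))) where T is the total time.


T_total = 2.2 + 3.4 + 2.6 = 8.2 hr
(2.2/8.2) * 10^(89.5/10) = 2.39116e+08
(3.4/8.2) * 10^(94.9/10) = 1.28134e+09
(2.6/8.2) * 10^(65.2/10) = 1.04993e+06
Sum = 2.39116e+08 + 1.28134e+09 + 1.04993e+06 = 1.52151e+09
Leq = 10*log10(1.52151e+09) = 91.823 dB


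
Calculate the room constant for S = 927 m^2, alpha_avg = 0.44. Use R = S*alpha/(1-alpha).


R = 927 * 0.44 / (1 - 0.44) = 728.36 m^2


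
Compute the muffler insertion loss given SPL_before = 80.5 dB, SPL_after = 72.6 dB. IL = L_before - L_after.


Insertion loss = SPL without muffler - SPL with muffler
IL = 80.5 - 72.6 = 7.9 dB


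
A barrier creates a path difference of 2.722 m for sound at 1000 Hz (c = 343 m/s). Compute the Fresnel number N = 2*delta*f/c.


N = 2*delta*f/c = 2*delta/lambda, where lambda = c/f
lambda = 343 / 1000 = 0.343 m
N = 2 * 2.722 / 0.343 = 15.872


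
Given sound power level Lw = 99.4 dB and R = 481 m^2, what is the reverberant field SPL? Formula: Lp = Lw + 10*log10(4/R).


4/R = 4/481 = 0.00831601
Lp = 99.4 + 10*log10(0.00831601) = 78.599 dB


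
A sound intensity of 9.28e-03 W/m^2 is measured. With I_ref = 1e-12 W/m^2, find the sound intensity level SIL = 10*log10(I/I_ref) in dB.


I / I_ref = 9.28e-03 / 1e-12 = 9.28e+09
SIL = 10 * log10(9.28e+09) = 99.675 dB


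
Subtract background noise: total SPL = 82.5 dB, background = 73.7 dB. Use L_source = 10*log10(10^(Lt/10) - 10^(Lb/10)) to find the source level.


10^(82.5/10) = 1.77828e+08
10^(73.7/10) = 2.34423e+07
Difference = 1.77828e+08 - 2.34423e+07 = 1.54386e+08
L_source = 10*log10(1.54386e+08) = 81.886 dB


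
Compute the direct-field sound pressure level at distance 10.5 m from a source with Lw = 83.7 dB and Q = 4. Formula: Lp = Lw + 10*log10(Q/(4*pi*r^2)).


4*pi*r^2 = 4*pi*10.5^2 = 1385.44 m^2
Q / (4*pi*r^2) = 4 / 1385.44 = 0.00288717
Lp = 83.7 + 10*log10(0.00288717) = 58.305 dB


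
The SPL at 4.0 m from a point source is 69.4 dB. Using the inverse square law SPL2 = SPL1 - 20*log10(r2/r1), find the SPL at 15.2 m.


r2/r1 = 15.2/4.0 = 3.8
Correction = 20*log10(3.8) = 11.5957 dB
SPL2 = 69.4 - 11.5957 = 57.804 dB


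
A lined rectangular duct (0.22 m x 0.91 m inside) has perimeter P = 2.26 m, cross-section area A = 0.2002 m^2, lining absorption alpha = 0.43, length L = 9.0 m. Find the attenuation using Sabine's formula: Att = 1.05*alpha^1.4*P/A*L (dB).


alpha^1.4 = 0.43^1.4 = 0.3068
Attenuation rate = 1.05 * alpha^1.4 * P / A
= 1.05 * 0.3068 * 2.26 / 0.2002 = 3.63655 dB/m
Total Att = 3.63655 * 9.0 = 32.729 dB


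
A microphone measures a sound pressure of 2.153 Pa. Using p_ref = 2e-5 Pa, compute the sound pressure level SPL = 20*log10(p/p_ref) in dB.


p / p_ref = 2.153 / 2e-5 = 107650
SPL = 20 * log10(107650) = 100.64 dB


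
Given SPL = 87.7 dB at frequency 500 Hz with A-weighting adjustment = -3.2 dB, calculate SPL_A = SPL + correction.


A-weighting table: 500 Hz -> -3.2 dB correction
SPL_A = SPL + correction = 87.7 + (-3.2) = 84.5 dBA


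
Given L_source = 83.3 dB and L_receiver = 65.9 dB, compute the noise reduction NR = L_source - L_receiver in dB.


NR = L_source - L_receiver (difference between source and receiving room levels)
NR = 83.3 - 65.9 = 17.4 dB


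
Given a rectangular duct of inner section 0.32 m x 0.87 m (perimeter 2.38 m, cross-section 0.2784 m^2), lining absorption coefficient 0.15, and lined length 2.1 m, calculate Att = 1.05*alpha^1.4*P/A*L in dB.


alpha^1.4 = 0.15^1.4 = 0.0702308
Attenuation rate = 1.05 * alpha^1.4 * P / A
= 1.05 * 0.0702308 * 2.38 / 0.2784 = 0.630412 dB/m
Total Att = 0.630412 * 2.1 = 1.3239 dB


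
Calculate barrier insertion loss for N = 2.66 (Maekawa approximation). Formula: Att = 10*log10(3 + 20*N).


3 + 20*N = 3 + 20*2.66 = 56.2
Att = 10*log10(56.2) = 17.497 dB


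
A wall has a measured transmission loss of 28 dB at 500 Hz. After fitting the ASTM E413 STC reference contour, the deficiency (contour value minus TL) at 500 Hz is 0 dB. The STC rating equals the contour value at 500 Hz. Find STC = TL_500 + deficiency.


By ASTM E413, STC = value of the fitted reference contour at 500 Hz.
Contour value at 500 Hz = TL_500 + deficiency = 28 + 0 = 28
STC = 28


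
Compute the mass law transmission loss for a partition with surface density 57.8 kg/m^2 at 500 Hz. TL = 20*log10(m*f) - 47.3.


m * f = 57.8 * 500 = 28900
20*log10(28900) = 89.218 dB
TL = 89.218 - 47.3 = 41.918 dB


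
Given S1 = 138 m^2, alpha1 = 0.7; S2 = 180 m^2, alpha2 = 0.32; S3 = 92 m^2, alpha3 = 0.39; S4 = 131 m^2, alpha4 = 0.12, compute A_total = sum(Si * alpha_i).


138 * 0.7 = 96.6
180 * 0.32 = 57.6
92 * 0.39 = 35.88
131 * 0.12 = 15.72
A_total = 96.6 + 57.6 + 35.88 + 15.72 = 205.8 m^2


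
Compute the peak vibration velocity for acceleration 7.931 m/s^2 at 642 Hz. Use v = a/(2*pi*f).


omega = 2*pi*f = 2*pi*642 = 4033.8 rad/s
v = a / omega = 7.931 / 4033.8 = 0.0019661 m/s


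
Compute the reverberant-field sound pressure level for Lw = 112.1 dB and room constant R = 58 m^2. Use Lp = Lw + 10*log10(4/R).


4/R = 4/58 = 0.0689655
Lp = 112.1 + 10*log10(0.0689655) = 100.49 dB


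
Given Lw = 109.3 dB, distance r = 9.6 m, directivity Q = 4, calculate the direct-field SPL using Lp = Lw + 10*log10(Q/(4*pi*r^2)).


4*pi*r^2 = 4*pi*9.6^2 = 1158.12 m^2
Q / (4*pi*r^2) = 4 / 1158.12 = 0.00345387
Lp = 109.3 + 10*log10(0.00345387) = 84.683 dB


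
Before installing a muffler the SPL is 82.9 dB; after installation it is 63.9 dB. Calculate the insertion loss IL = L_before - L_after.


Insertion loss = SPL without muffler - SPL with muffler
IL = 82.9 - 63.9 = 19 dB


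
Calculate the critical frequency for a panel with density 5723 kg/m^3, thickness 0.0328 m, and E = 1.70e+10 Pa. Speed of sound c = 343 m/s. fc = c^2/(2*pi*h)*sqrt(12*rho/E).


12*rho/E = 12*5723/1.70e+10 = 4.03976e-06
sqrt(12*rho/E) = sqrt(4.03976e-06) = 0.00200992
c^2/(2*pi*h) = 343^2/(2*pi*0.0328) = 570866
fc = 570866 * 0.00200992 = 1147.4 Hz


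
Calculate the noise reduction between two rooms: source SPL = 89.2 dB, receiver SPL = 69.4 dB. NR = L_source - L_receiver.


NR = L_source - L_receiver (difference between source and receiving room levels)
NR = 89.2 - 69.4 = 19.8 dB


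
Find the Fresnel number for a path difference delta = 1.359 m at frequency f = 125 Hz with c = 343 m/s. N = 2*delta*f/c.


N = 2*delta*f/c = 2*delta/lambda, where lambda = c/f
lambda = 343 / 125 = 2.744 m
N = 2 * 1.359 / 2.744 = 0.99052


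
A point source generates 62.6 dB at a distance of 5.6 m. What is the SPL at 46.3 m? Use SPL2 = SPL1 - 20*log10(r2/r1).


r2/r1 = 46.3/5.6 = 8.26786
Correction = 20*log10(8.26786) = 18.3479 dB
SPL2 = 62.6 - 18.3479 = 44.252 dB


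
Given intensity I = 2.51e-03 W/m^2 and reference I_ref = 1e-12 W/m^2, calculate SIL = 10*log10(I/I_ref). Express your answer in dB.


I / I_ref = 2.51e-03 / 1e-12 = 2.51e+09
SIL = 10 * log10(2.51e+09) = 93.997 dB


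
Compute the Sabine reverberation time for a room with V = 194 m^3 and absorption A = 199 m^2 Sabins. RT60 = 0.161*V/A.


RT60 = 0.161 * 194 / 199 = 0.15695 s


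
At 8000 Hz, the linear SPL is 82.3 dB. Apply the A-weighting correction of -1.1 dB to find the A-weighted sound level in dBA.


A-weighting table: 8000 Hz -> -1.1 dB correction
SPL_A = SPL + correction = 82.3 + (-1.1) = 81.2 dBA


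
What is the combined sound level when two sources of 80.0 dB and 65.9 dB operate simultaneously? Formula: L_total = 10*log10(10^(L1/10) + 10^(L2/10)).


10^(80.0/10) = 1e+08
10^(65.9/10) = 3.89045e+06
Sum = 1e+08 + 3.89045e+06 = 1.0389e+08
L_total = 10*log10(1.0389e+08) = 80.166 dB


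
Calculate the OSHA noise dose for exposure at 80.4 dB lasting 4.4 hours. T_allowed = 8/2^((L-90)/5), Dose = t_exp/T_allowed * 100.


T_allowed = 8 / 2^((80.4 - 90)/5) = 30.2738 hr
Dose = 4.4 / 30.2738 * 100 = 14.534 %


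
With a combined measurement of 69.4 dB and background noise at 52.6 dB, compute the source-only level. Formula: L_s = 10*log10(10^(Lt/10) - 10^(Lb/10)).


10^(69.4/10) = 8.70964e+06
10^(52.6/10) = 181970
Difference = 8.70964e+06 - 181970 = 8.52767e+06
L_source = 10*log10(8.52767e+06) = 69.308 dB


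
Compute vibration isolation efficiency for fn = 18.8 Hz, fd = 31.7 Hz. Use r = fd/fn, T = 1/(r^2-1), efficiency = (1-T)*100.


r = 31.7 / 18.8 = 1.68617
r^2 - 1 = 1.68617^2 - 1 = 1.84317
T = 1/1.84317 = 0.542544
Efficiency = (1 - 0.542544)*100 = 45.746 %


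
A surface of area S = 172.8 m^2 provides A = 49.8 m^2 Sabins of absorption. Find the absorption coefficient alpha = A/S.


Absorption coefficient = absorbed power / incident power
alpha = A / S = 49.8 / 172.8 = 0.28819


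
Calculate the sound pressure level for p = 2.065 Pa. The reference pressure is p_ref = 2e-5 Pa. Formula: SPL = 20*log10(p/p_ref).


p / p_ref = 2.065 / 2e-5 = 103250
SPL = 20 * log10(103250) = 100.28 dB


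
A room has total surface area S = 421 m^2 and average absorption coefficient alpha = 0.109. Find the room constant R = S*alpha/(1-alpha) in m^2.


R = 421 * 0.109 / (1 - 0.109) = 51.503 m^2


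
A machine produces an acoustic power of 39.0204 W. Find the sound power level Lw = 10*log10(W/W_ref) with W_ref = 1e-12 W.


W / W_ref = 39.0204 / 1e-12 = 3.90204e+13
Lw = 10 * log10(3.90204e+13) = 135.91 dB


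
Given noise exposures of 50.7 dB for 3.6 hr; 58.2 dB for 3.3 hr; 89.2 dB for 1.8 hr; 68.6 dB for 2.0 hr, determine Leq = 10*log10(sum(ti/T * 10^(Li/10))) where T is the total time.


T_total = 3.6 + 3.3 + 1.8 + 2.0 = 10.7 hr
(3.6/10.7) * 10^(50.7/10) = 39529.3
(3.3/10.7) * 10^(58.2/10) = 203765
(1.8/10.7) * 10^(89.2/10) = 1.39923e+08
(2.0/10.7) * 10^(68.6/10) = 1.35409e+06
Sum = 39529.3 + 203765 + 1.39923e+08 + 1.35409e+06 = 1.4152e+08
Leq = 10*log10(1.4152e+08) = 81.508 dB


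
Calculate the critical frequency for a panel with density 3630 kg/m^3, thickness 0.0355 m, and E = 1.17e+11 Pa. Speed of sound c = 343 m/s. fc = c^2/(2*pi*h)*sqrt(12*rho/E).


12*rho/E = 12*3630/1.17e+11 = 3.72308e-07
sqrt(12*rho/E) = sqrt(3.72308e-07) = 0.00061017
c^2/(2*pi*h) = 343^2/(2*pi*0.0355) = 527448
fc = 527448 * 0.00061017 = 321.83 Hz


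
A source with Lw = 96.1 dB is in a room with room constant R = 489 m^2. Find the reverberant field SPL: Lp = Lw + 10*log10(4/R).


4/R = 4/489 = 0.00817996
Lp = 96.1 + 10*log10(0.00817996) = 75.228 dB


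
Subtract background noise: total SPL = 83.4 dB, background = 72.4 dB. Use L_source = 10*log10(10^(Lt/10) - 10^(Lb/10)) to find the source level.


10^(83.4/10) = 2.18776e+08
10^(72.4/10) = 1.7378e+07
Difference = 2.18776e+08 - 1.7378e+07 = 2.01398e+08
L_source = 10*log10(2.01398e+08) = 83.041 dB


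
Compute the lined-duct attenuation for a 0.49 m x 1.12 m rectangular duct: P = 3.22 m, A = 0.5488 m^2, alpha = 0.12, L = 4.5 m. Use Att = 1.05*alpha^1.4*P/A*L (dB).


alpha^1.4 = 0.12^1.4 = 0.0513871
Attenuation rate = 1.05 * alpha^1.4 * P / A
= 1.05 * 0.0513871 * 3.22 / 0.5488 = 0.316581 dB/m
Total Att = 0.316581 * 4.5 = 1.4246 dB


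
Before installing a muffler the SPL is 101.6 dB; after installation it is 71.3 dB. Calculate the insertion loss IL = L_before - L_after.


Insertion loss = SPL without muffler - SPL with muffler
IL = 101.6 - 71.3 = 30.3 dB


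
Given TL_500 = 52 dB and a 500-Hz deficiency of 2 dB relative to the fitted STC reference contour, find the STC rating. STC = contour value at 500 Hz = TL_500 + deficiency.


By ASTM E413, STC = value of the fitted reference contour at 500 Hz.
Contour value at 500 Hz = TL_500 + deficiency = 52 + 2 = 54
STC = 54


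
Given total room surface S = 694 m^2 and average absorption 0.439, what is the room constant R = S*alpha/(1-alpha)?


R = 694 * 0.439 / (1 - 0.439) = 543.08 m^2


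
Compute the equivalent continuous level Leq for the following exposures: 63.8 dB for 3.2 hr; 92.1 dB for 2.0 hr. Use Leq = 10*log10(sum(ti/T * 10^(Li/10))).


T_total = 3.2 + 2.0 = 5.2 hr
(3.2/5.2) * 10^(63.8/10) = 1.4762e+06
(2.0/5.2) * 10^(92.1/10) = 6.23773e+08
Sum = 1.4762e+06 + 6.23773e+08 = 6.25249e+08
Leq = 10*log10(6.25249e+08) = 87.961 dB


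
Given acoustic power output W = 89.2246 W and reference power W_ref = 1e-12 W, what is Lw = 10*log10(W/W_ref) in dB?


W / W_ref = 89.2246 / 1e-12 = 8.92246e+13
Lw = 10 * log10(8.92246e+13) = 139.5 dB


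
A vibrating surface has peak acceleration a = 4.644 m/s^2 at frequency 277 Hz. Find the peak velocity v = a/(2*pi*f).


omega = 2*pi*f = 2*pi*277 = 1740.44 rad/s
v = a / omega = 4.644 / 1740.44 = 0.0026683 m/s


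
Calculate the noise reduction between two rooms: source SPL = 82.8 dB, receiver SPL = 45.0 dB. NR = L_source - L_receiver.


NR = L_source - L_receiver (difference between source and receiving room levels)
NR = 82.8 - 45.0 = 37.8 dB


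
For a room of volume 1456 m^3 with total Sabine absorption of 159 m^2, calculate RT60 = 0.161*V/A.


RT60 = 0.161 * 1456 / 159 = 1.4743 s


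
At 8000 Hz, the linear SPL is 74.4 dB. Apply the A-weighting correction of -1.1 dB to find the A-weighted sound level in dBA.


A-weighting table: 8000 Hz -> -1.1 dB correction
SPL_A = SPL + correction = 74.4 + (-1.1) = 73.3 dBA


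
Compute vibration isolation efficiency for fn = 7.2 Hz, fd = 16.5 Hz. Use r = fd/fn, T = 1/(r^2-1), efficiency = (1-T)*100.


r = 16.5 / 7.2 = 2.29167
r^2 - 1 = 2.29167^2 - 1 = 4.25175
T = 1/4.25175 = 0.235197
Efficiency = (1 - 0.235197)*100 = 76.48 %


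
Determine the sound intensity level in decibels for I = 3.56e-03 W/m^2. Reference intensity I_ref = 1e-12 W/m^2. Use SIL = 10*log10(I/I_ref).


I / I_ref = 3.56e-03 / 1e-12 = 3.56e+09
SIL = 10 * log10(3.56e+09) = 95.514 dB


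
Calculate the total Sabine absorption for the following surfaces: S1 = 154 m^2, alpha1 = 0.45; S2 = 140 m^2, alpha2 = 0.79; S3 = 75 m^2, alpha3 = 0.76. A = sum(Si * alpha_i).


154 * 0.45 = 69.3
140 * 0.79 = 110.6
75 * 0.76 = 57
A_total = 69.3 + 110.6 + 57 = 236.9 m^2


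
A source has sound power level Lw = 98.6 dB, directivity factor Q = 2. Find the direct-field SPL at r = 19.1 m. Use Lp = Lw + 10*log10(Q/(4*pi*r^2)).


4*pi*r^2 = 4*pi*19.1^2 = 4584.34 m^2
Q / (4*pi*r^2) = 2 / 4584.34 = 0.000436268
Lp = 98.6 + 10*log10(0.000436268) = 64.998 dB


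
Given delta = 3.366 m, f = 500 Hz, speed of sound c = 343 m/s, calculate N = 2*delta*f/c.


N = 2*delta*f/c = 2*delta/lambda, where lambda = c/f
lambda = 343 / 500 = 0.686 m
N = 2 * 3.366 / 0.686 = 9.8134


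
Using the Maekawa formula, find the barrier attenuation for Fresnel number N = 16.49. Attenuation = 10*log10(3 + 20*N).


3 + 20*N = 3 + 20*16.49 = 332.8
Att = 10*log10(332.8) = 25.222 dB


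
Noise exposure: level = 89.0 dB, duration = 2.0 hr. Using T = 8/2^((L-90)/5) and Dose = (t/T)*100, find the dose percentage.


T_allowed = 8 / 2^((89.0 - 90)/5) = 9.18959 hr
Dose = 2.0 / 9.18959 * 100 = 21.764 %


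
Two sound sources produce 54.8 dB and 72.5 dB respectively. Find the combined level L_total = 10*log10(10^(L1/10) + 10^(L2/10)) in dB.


10^(54.8/10) = 301995
10^(72.5/10) = 1.77828e+07
Sum = 301995 + 1.77828e+07 = 1.80848e+07
L_total = 10*log10(1.80848e+07) = 72.573 dB


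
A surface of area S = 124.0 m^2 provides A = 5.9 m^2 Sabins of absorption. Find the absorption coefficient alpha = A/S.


Absorption coefficient = absorbed power / incident power
alpha = A / S = 5.9 / 124.0 = 0.047581


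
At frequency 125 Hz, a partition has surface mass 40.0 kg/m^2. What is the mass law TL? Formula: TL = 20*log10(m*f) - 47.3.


m * f = 40.0 * 125 = 5000
20*log10(5000) = 73.9794 dB
TL = 73.9794 - 47.3 = 26.679 dB


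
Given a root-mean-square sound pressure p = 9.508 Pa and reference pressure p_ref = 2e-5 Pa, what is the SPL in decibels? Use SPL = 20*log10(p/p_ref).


p / p_ref = 9.508 / 2e-5 = 475400
SPL = 20 * log10(475400) = 113.54 dB


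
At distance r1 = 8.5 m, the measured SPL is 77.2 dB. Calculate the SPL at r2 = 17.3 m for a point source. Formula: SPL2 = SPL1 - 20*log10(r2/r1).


r2/r1 = 17.3/8.5 = 2.03529
Correction = 20*log10(2.03529) = 6.17253 dB
SPL2 = 77.2 - 6.17253 = 71.027 dB


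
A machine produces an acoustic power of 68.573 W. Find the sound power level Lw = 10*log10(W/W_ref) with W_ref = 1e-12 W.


W / W_ref = 68.573 / 1e-12 = 6.8573e+13
Lw = 10 * log10(6.8573e+13) = 138.36 dB


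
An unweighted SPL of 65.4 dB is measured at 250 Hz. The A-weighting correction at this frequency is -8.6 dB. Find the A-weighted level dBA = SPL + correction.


A-weighting table: 250 Hz -> -8.6 dB correction
SPL_A = SPL + correction = 65.4 + (-8.6) = 56.8 dBA


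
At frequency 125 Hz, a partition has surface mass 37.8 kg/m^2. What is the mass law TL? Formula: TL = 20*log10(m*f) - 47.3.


m * f = 37.8 * 125 = 4725
20*log10(4725) = 73.488 dB
TL = 73.488 - 47.3 = 26.188 dB


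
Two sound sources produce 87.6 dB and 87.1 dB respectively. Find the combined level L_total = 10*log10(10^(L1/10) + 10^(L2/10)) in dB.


10^(87.6/10) = 5.7544e+08
10^(87.1/10) = 5.12861e+08
Sum = 5.7544e+08 + 5.12861e+08 = 1.0883e+09
L_total = 10*log10(1.0883e+09) = 90.367 dB


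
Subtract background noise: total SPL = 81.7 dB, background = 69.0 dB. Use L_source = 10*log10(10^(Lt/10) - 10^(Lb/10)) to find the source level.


10^(81.7/10) = 1.47911e+08
10^(69.0/10) = 7.94328e+06
Difference = 1.47911e+08 - 7.94328e+06 = 1.39968e+08
L_source = 10*log10(1.39968e+08) = 81.46 dB


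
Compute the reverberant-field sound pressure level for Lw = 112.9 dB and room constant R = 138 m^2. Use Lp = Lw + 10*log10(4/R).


4/R = 4/138 = 0.0289855
Lp = 112.9 + 10*log10(0.0289855) = 97.522 dB


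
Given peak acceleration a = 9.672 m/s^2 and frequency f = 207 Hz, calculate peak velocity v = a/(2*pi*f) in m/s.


omega = 2*pi*f = 2*pi*207 = 1300.62 rad/s
v = a / omega = 9.672 / 1300.62 = 0.0074365 m/s


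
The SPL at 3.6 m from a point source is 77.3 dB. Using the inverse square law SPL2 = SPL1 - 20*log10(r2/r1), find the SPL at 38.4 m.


r2/r1 = 38.4/3.6 = 10.6667
Correction = 20*log10(10.6667) = 20.5606 dB
SPL2 = 77.3 - 20.5606 = 56.739 dB


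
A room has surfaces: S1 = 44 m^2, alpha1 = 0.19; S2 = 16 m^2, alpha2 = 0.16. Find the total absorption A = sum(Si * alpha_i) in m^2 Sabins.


44 * 0.19 = 8.36
16 * 0.16 = 2.56
A_total = 8.36 + 2.56 = 10.92 m^2


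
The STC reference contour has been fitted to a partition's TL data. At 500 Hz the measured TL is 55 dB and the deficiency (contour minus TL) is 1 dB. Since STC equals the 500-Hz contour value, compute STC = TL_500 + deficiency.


By ASTM E413, STC = value of the fitted reference contour at 500 Hz.
Contour value at 500 Hz = TL_500 + deficiency = 55 + 1 = 56
STC = 56


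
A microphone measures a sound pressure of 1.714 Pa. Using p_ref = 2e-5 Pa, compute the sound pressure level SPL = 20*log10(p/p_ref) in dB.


p / p_ref = 1.714 / 2e-5 = 85700
SPL = 20 * log10(85700) = 98.66 dB


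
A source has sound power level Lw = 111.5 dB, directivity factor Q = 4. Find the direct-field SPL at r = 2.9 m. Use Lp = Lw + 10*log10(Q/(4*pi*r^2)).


4*pi*r^2 = 4*pi*2.9^2 = 105.683 m^2
Q / (4*pi*r^2) = 4 / 105.683 = 0.037849
Lp = 111.5 + 10*log10(0.037849) = 97.281 dB


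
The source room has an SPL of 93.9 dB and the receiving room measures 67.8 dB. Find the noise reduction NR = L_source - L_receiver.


NR = L_source - L_receiver (difference between source and receiving room levels)
NR = 93.9 - 67.8 = 26.1 dB


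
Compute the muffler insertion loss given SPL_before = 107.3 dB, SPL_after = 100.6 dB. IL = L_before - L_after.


Insertion loss = SPL without muffler - SPL with muffler
IL = 107.3 - 100.6 = 6.7 dB


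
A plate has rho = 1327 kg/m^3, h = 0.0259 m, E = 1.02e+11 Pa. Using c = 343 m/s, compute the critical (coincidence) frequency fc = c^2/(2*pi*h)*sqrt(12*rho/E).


12*rho/E = 12*1327/1.02e+11 = 1.56118e-07
sqrt(12*rho/E) = sqrt(1.56118e-07) = 0.000395118
c^2/(2*pi*h) = 343^2/(2*pi*0.0259) = 722951
fc = 722951 * 0.000395118 = 285.65 Hz


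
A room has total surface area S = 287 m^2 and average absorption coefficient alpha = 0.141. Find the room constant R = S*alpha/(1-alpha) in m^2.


R = 287 * 0.141 / (1 - 0.141) = 47.109 m^2


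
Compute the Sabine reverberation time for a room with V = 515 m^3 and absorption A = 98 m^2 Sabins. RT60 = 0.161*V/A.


RT60 = 0.161 * 515 / 98 = 0.84607 s


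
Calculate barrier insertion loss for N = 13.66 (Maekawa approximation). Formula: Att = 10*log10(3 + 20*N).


3 + 20*N = 3 + 20*13.66 = 276.2
Att = 10*log10(276.2) = 24.412 dB


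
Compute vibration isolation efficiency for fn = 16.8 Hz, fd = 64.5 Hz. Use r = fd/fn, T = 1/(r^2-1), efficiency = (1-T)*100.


r = 64.5 / 16.8 = 3.83929
r^2 - 1 = 3.83929^2 - 1 = 13.7401
T = 1/13.7401 = 0.0727797
Efficiency = (1 - 0.0727797)*100 = 92.722 %


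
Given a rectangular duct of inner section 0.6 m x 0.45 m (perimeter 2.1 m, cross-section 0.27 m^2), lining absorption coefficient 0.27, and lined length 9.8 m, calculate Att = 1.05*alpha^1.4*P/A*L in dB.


alpha^1.4 = 0.27^1.4 = 0.159922
Attenuation rate = 1.05 * alpha^1.4 * P / A
= 1.05 * 0.159922 * 2.1 / 0.27 = 1.30603 dB/m
Total Att = 1.30603 * 9.8 = 12.799 dB


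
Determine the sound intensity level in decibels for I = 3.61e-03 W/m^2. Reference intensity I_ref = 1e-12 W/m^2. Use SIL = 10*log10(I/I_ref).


I / I_ref = 3.61e-03 / 1e-12 = 3.61e+09
SIL = 10 * log10(3.61e+09) = 95.575 dB


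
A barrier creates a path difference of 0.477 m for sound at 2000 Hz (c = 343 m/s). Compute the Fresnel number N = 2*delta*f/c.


N = 2*delta*f/c = 2*delta/lambda, where lambda = c/f
lambda = 343 / 2000 = 0.1715 m
N = 2 * 0.477 / 0.1715 = 5.5627


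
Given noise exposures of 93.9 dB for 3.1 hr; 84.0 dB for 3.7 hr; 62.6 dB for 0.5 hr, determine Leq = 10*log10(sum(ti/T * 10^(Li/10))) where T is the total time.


T_total = 3.1 + 3.7 + 0.5 = 7.3 hr
(3.1/7.3) * 10^(93.9/10) = 1.04241e+09
(3.7/7.3) * 10^(84.0/10) = 1.27315e+08
(0.5/7.3) * 10^(62.6/10) = 124637
Sum = 1.04241e+09 + 1.27315e+08 + 124637 = 1.16985e+09
Leq = 10*log10(1.16985e+09) = 90.681 dB


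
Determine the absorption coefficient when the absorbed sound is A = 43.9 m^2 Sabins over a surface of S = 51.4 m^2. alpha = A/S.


Absorption coefficient = absorbed power / incident power
alpha = A / S = 43.9 / 51.4 = 0.85409


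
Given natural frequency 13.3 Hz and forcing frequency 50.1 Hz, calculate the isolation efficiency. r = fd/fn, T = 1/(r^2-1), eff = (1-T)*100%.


r = 50.1 / 13.3 = 3.76692
r^2 - 1 = 3.76692^2 - 1 = 13.1897
T = 1/13.1897 = 0.0758167
Efficiency = (1 - 0.0758167)*100 = 92.418 %


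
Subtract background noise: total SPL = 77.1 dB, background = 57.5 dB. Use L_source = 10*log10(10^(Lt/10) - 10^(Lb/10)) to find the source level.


10^(77.1/10) = 5.12861e+07
10^(57.5/10) = 562341
Difference = 5.12861e+07 - 562341 = 5.07238e+07
L_source = 10*log10(5.07238e+07) = 77.052 dB


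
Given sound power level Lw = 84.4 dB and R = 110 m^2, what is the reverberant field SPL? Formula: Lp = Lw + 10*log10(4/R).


4/R = 4/110 = 0.0363636
Lp = 84.4 + 10*log10(0.0363636) = 70.007 dB


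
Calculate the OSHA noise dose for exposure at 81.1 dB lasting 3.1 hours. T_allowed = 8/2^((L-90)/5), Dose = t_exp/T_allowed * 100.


T_allowed = 8 / 2^((81.1 - 90)/5) = 27.4741 hr
Dose = 3.1 / 27.4741 * 100 = 11.283 %


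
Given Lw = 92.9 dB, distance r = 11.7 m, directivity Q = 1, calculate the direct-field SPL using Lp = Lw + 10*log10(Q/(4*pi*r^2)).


4*pi*r^2 = 4*pi*11.7^2 = 1720.21 m^2
Q / (4*pi*r^2) = 1 / 1720.21 = 0.000581324
Lp = 92.9 + 10*log10(0.000581324) = 60.544 dB


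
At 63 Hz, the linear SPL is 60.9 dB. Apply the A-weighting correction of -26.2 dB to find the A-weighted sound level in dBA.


A-weighting table: 63 Hz -> -26.2 dB correction
SPL_A = SPL + correction = 60.9 + (-26.2) = 34.7 dBA


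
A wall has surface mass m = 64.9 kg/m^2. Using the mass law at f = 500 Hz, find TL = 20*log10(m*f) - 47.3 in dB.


m * f = 64.9 * 500 = 32450
20*log10(32450) = 90.2243 dB
TL = 90.2243 - 47.3 = 42.924 dB


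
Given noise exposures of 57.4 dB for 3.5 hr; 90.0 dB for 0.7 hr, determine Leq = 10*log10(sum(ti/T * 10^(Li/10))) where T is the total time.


T_total = 3.5 + 0.7 = 4.2 hr
(3.5/4.2) * 10^(57.4/10) = 457951
(0.7/4.2) * 10^(90.0/10) = 1.66667e+08
Sum = 457951 + 1.66667e+08 = 1.67125e+08
Leq = 10*log10(1.67125e+08) = 82.23 dB


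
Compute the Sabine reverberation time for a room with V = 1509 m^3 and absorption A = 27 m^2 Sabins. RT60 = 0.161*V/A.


RT60 = 0.161 * 1509 / 27 = 8.9981 s


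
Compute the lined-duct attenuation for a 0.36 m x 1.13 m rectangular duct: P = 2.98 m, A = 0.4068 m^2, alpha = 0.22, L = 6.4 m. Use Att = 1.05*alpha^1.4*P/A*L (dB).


alpha^1.4 = 0.22^1.4 = 0.120058
Attenuation rate = 1.05 * alpha^1.4 * P / A
= 1.05 * 0.120058 * 2.98 / 0.4068 = 0.923455 dB/m
Total Att = 0.923455 * 6.4 = 5.9101 dB


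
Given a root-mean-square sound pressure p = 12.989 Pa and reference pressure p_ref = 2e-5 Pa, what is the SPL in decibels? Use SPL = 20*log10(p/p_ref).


p / p_ref = 12.989 / 2e-5 = 649450
SPL = 20 * log10(649450) = 116.25 dB


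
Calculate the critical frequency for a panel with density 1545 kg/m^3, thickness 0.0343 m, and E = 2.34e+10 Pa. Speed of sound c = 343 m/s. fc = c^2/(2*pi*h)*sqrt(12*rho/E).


12*rho/E = 12*1545/2.34e+10 = 7.92308e-07
sqrt(12*rho/E) = sqrt(7.92308e-07) = 0.000890117
c^2/(2*pi*h) = 343^2/(2*pi*0.0343) = 545901
fc = 545901 * 0.000890117 = 485.92 Hz


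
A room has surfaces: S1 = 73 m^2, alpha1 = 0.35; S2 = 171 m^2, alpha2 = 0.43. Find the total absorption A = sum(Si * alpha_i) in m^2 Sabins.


73 * 0.35 = 25.55
171 * 0.43 = 73.53
A_total = 25.55 + 73.53 = 99.08 m^2


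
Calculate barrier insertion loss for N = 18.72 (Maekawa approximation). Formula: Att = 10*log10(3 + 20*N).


3 + 20*N = 3 + 20*18.72 = 377.4
Att = 10*log10(377.4) = 25.768 dB


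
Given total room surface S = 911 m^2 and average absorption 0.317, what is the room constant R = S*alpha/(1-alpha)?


R = 911 * 0.317 / (1 - 0.317) = 422.82 m^2


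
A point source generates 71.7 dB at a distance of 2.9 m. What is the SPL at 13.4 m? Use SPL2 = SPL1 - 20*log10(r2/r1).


r2/r1 = 13.4/2.9 = 4.62069
Correction = 20*log10(4.62069) = 13.2941 dB
SPL2 = 71.7 - 13.2941 = 58.406 dB


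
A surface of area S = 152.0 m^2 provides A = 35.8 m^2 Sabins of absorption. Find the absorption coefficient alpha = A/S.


Absorption coefficient = absorbed power / incident power
alpha = A / S = 35.8 / 152.0 = 0.23553


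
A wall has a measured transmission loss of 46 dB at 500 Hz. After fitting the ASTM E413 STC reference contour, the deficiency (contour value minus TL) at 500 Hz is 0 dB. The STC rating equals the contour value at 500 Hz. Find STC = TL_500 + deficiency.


By ASTM E413, STC = value of the fitted reference contour at 500 Hz.
Contour value at 500 Hz = TL_500 + deficiency = 46 + 0 = 46
STC = 46


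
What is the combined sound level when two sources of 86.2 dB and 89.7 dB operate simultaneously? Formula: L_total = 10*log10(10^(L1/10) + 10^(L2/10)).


10^(86.2/10) = 4.16869e+08
10^(89.7/10) = 9.33254e+08
Sum = 4.16869e+08 + 9.33254e+08 = 1.35012e+09
L_total = 10*log10(1.35012e+09) = 91.304 dB


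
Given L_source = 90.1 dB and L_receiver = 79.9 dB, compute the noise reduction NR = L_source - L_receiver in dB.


NR = L_source - L_receiver (difference between source and receiving room levels)
NR = 90.1 - 79.9 = 10.2 dB


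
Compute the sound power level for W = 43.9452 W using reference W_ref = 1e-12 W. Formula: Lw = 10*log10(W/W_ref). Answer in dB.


W / W_ref = 43.9452 / 1e-12 = 4.39452e+13
Lw = 10 * log10(4.39452e+13) = 136.43 dB


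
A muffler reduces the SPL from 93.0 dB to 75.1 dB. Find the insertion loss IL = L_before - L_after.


Insertion loss = SPL without muffler - SPL with muffler
IL = 93.0 - 75.1 = 17.9 dB


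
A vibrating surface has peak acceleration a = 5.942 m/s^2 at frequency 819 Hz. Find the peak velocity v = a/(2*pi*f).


omega = 2*pi*f = 2*pi*819 = 5145.93 rad/s
v = a / omega = 5.942 / 5145.93 = 0.0011547 m/s


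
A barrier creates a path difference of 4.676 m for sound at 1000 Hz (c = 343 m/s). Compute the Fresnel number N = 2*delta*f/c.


N = 2*delta*f/c = 2*delta/lambda, where lambda = c/f
lambda = 343 / 1000 = 0.343 m
N = 2 * 4.676 / 0.343 = 27.265


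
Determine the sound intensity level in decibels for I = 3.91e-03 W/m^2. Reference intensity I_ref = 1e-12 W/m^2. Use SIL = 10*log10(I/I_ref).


I / I_ref = 3.91e-03 / 1e-12 = 3.91e+09
SIL = 10 * log10(3.91e+09) = 95.922 dB


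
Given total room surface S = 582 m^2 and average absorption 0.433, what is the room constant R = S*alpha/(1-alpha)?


R = 582 * 0.433 / (1 - 0.433) = 444.46 m^2


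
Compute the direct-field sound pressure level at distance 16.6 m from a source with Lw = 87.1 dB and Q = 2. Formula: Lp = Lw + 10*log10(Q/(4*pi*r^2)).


4*pi*r^2 = 4*pi*16.6^2 = 3462.79 m^2
Q / (4*pi*r^2) = 2 / 3462.79 = 0.000577569
Lp = 87.1 + 10*log10(0.000577569) = 54.716 dB


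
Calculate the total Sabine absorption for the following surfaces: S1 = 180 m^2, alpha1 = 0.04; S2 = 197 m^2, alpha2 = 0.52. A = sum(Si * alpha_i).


180 * 0.04 = 7.2
197 * 0.52 = 102.44
A_total = 7.2 + 102.44 = 109.64 m^2


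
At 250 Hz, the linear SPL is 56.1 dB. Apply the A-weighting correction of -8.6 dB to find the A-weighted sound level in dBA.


A-weighting table: 250 Hz -> -8.6 dB correction
SPL_A = SPL + correction = 56.1 + (-8.6) = 47.5 dBA


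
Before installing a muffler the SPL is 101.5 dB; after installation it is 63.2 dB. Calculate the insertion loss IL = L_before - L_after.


Insertion loss = SPL without muffler - SPL with muffler
IL = 101.5 - 63.2 = 38.3 dB


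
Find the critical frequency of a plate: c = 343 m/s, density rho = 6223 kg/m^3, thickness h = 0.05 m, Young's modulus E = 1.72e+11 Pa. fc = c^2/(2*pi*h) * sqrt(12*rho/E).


12*rho/E = 12*6223/1.72e+11 = 4.34163e-07
sqrt(12*rho/E) = sqrt(4.34163e-07) = 0.00065891
c^2/(2*pi*h) = 343^2/(2*pi*0.05) = 374488
fc = 374488 * 0.00065891 = 246.75 Hz


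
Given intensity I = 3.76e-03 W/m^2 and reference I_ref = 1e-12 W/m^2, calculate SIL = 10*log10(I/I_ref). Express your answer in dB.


I / I_ref = 3.76e-03 / 1e-12 = 3.76e+09
SIL = 10 * log10(3.76e+09) = 95.752 dB


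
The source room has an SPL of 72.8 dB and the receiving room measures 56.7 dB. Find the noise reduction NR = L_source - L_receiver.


NR = L_source - L_receiver (difference between source and receiving room levels)
NR = 72.8 - 56.7 = 16.1 dB


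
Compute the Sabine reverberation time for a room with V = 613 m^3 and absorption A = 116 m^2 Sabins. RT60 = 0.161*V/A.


RT60 = 0.161 * 613 / 116 = 0.8508 s


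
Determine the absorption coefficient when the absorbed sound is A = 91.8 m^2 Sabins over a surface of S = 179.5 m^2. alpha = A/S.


Absorption coefficient = absorbed power / incident power
alpha = A / S = 91.8 / 179.5 = 0.51142


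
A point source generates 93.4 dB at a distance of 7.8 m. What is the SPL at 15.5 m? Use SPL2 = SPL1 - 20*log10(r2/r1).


r2/r1 = 15.5/7.8 = 1.98718
Correction = 20*log10(1.98718) = 5.96474 dB
SPL2 = 93.4 - 5.96474 = 87.435 dB


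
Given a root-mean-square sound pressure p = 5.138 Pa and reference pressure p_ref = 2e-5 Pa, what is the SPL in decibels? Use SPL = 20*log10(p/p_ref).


p / p_ref = 5.138 / 2e-5 = 256900
SPL = 20 * log10(256900) = 108.2 dB


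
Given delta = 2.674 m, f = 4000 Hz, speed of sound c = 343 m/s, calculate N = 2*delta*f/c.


N = 2*delta*f/c = 2*delta/lambda, where lambda = c/f
lambda = 343 / 4000 = 0.08575 m
N = 2 * 2.674 / 0.08575 = 62.367


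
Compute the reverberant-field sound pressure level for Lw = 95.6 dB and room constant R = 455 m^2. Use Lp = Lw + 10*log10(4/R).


4/R = 4/455 = 0.00879121
Lp = 95.6 + 10*log10(0.00879121) = 75.04 dB


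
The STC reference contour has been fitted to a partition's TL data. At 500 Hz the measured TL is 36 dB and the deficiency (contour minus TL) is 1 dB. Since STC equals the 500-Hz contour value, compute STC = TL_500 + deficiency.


By ASTM E413, STC = value of the fitted reference contour at 500 Hz.
Contour value at 500 Hz = TL_500 + deficiency = 36 + 1 = 37
STC = 37


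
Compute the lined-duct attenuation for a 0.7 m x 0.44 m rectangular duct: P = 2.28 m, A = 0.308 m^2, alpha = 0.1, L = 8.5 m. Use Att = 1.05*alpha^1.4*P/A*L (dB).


alpha^1.4 = 0.1^1.4 = 0.0398107
Attenuation rate = 1.05 * alpha^1.4 * P / A
= 1.05 * 0.0398107 * 2.28 / 0.308 = 0.309438 dB/m
Total Att = 0.309438 * 8.5 = 2.6302 dB


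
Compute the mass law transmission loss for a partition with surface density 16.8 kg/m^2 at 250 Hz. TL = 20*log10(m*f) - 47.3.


m * f = 16.8 * 250 = 4200
20*log10(4200) = 72.465 dB
TL = 72.465 - 47.3 = 25.165 dB


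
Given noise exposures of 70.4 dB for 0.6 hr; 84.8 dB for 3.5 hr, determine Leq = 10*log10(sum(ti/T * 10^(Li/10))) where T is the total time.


T_total = 0.6 + 3.5 = 4.1 hr
(0.6/4.1) * 10^(70.4/10) = 1.6046e+06
(3.5/4.1) * 10^(84.8/10) = 2.57801e+08
Sum = 1.6046e+06 + 2.57801e+08 = 2.59406e+08
Leq = 10*log10(2.59406e+08) = 84.14 dB


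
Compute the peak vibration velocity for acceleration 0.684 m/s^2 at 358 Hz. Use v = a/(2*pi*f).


omega = 2*pi*f = 2*pi*358 = 2249.38 rad/s
v = a / omega = 0.684 / 2249.38 = 0.00030408 m/s


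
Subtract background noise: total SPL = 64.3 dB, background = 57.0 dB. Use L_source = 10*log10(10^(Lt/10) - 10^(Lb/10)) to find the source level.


10^(64.3/10) = 2.69153e+06
10^(57.0/10) = 501187
Difference = 2.69153e+06 - 501187 = 2.19034e+06
L_source = 10*log10(2.19034e+06) = 63.405 dB


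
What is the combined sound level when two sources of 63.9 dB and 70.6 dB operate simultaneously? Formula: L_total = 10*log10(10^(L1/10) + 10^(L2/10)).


10^(63.9/10) = 2.45471e+06
10^(70.6/10) = 1.14815e+07
Sum = 2.45471e+06 + 1.14815e+07 = 1.39362e+07
L_total = 10*log10(1.39362e+07) = 71.441 dB


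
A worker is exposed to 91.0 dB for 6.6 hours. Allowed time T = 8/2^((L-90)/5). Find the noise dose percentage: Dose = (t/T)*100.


T_allowed = 8 / 2^((91.0 - 90)/5) = 6.9644 hr
Dose = 6.6 / 6.9644 * 100 = 94.768 %


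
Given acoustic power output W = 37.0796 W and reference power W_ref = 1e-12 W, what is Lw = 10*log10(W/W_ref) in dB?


W / W_ref = 37.0796 / 1e-12 = 3.70796e+13
Lw = 10 * log10(3.70796e+13) = 135.69 dB


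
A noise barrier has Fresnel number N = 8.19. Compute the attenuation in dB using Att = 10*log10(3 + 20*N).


3 + 20*N = 3 + 20*8.19 = 166.8
Att = 10*log10(166.8) = 22.222 dB


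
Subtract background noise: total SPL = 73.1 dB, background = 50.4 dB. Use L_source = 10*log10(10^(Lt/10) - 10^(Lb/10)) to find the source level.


10^(73.1/10) = 2.04174e+07
10^(50.4/10) = 109648
Difference = 2.04174e+07 - 109648 = 2.03078e+07
L_source = 10*log10(2.03078e+07) = 73.077 dB
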